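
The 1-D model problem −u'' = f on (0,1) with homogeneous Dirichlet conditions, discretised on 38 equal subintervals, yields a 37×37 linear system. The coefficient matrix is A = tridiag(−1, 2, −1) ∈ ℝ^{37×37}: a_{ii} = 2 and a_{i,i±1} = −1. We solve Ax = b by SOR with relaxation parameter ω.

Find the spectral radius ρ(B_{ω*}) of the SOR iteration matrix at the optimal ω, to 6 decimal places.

ρ_SOR = 0.847440

ρ_J = max_k |cos(kπ/38)| = cos(π/38) = 0.996584
1 − cos²(π/38) = sin²(π/38) ⇒ √(1−ρ_J²) = sin(π/38) = 0.0825793.
So ω* = 2/1.0825793 = 1.847440 (Young).
ρ(B_{ω*}) = ω*−1 = 0.847440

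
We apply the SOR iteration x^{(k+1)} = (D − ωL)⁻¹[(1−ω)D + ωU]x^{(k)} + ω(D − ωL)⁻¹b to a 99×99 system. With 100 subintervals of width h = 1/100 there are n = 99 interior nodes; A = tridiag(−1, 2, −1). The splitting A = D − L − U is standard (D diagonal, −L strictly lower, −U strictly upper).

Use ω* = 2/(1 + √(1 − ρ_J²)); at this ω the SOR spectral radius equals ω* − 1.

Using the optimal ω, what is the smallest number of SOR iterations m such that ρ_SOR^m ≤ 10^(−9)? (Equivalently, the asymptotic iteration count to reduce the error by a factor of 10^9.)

With n=99, ρ(Jacobi) = cos(π/100) = 0.9995066.
root = sin(π/100) = 0.0314108  (since 1−cos² = sin²).
So ω* = 2/1.0314108 = 1.9390916 (Young).
ρ_SOR = ω* − 1 = 1.9390916 − 1 = 0.9390916.
Need (0.9390916)^m ≤ 10^(−9): m ≥ 9·ln10/|ln 0.9390916| = 20.7233/0.0628423 = 329.767 ⇒ m = 330.

m = 330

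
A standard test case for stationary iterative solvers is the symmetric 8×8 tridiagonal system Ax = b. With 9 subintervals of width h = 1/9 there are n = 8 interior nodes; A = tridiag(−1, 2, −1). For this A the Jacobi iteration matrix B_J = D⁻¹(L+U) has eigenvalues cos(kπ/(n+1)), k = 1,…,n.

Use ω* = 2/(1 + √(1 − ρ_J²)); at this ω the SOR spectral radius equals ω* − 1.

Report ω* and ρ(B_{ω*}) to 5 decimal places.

ω* = 1.49029, ρ_SOR = 0.49029

ρ_J = max_k |cos(kπ/9)| = cos(π/9) = 0.93969
√(1 − cos²(π/9)) = sin(π/9) ≈ 0.342020.
Then 2/(1+√(1−ρ_J²)) = 2/(1+0.342020); ω* = 2/1.342020 = 1.49029.
ρ_SOR = ω* − 1 = 1.49029 − 1 = 0.49029.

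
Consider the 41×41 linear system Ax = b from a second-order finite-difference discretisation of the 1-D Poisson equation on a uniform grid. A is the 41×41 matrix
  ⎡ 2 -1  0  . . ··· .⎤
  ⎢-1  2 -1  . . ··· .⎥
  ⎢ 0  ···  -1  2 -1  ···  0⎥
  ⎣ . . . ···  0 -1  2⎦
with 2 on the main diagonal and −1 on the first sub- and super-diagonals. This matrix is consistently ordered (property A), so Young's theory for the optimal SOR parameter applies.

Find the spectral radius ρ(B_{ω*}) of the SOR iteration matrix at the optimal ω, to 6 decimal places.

[ρ_J] n=41: ρ(B_J) = cos(π/(n+1)) = cos(π/42) = 0.997204.
1 − cos²(π/42) = sin²(π/42) ⇒ √(1−ρ_J²) = sin(π/42) = 0.0747301.
Then 2/(1+√(1−ρ_J²)) = 2/(1+0.0747301); ω* = 2/1.0747301 = 1.860932.
ρ_SOR = ω* − 1 ≈ 0.860932.

ρ_SOR = 0.860932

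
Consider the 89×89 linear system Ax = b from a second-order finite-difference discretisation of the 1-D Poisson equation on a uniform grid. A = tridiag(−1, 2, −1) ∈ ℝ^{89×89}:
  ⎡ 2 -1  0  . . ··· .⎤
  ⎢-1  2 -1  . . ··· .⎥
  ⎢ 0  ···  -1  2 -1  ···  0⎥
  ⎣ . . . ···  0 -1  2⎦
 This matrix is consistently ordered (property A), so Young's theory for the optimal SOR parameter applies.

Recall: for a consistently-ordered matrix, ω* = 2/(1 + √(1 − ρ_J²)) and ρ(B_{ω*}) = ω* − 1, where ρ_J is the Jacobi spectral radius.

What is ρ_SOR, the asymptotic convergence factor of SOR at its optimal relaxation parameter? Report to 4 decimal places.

ρ_SOR = 0.9326

[ρ_J] n=89: ρ(B_J) = cos(π/(n+1)) = cos(π/90) = 0.9994.
√(1−ρ_J²) = |sin(π/90)| = 0.03490
ω* = 2/(1+0.03490) = 1.9326
Hence ρ(B_{ω*}) = 1.9326 − 1 = 0.9326.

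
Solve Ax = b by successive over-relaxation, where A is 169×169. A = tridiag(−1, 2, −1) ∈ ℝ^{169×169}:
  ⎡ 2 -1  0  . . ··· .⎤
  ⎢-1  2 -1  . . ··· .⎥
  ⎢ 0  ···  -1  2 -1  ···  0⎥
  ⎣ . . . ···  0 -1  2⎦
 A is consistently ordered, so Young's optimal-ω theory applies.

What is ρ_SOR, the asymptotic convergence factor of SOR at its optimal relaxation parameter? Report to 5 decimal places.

n=169: λ(B_J) = 1 − λ(A)/2 = cos(kπ/170); k=1 gives ρ_J = 0.99983.
√(1 − cos²(π/170)) = sin(π/170) ≈ 0.018479.
Then 2/(1+√(1−ρ_J²)) = 2/(1+0.018479); ω* = 2/1.018479 = 1.96371.
At ω = 1.96371 every |λ(B_ω)| = ω−1, so ρ_SOR = 0.96371.

ρ_SOR = 0.96371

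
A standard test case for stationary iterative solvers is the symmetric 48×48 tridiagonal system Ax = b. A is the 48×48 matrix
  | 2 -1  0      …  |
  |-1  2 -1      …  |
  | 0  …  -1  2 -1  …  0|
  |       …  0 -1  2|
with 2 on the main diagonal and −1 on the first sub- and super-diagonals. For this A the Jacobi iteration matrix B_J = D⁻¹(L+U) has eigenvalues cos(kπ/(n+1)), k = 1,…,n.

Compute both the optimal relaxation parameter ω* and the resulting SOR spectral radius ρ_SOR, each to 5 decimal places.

ω* = 1.87958, ρ_SOR = 0.87958

n=48: λ(B_J) = 1 − λ(A)/2 = cos(kπ/49); k=1 gives ρ_J = 0.99795.
root = sin(π/49) = 0.064070  (since 1−cos² = sin²).
Young: ω* = 2/(1+√(1−ρ_J²)) = 2/(1+0.064070) = 2/1.064070 = 1.87958.
ρ_SOR = ω* − 1 = 1.87958 − 1 = 0.87958.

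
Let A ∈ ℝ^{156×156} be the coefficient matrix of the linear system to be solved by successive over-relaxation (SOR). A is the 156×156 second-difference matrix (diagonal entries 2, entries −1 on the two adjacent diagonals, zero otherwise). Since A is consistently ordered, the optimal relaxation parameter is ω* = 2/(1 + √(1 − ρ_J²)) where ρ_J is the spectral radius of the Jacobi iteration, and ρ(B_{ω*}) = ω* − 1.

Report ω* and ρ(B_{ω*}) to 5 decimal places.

spectrum of D⁻¹(L+U) = {cos(kπ/157) : 1≤k≤156}; ρ_J = cos(π/157) = 0.99980.
root = sin(π/157) = 0.020009  (since 1−cos² = sin²).
Young: ω* = 2/(1+√(1−ρ_J²)) = 2/(1+0.020009) = 2/1.020009 = 1.96077.
and ρ(B_{ω*}) = 1.96077 − 1 = 0.96077.

ω* = 1.96077, ρ_SOR = 0.96077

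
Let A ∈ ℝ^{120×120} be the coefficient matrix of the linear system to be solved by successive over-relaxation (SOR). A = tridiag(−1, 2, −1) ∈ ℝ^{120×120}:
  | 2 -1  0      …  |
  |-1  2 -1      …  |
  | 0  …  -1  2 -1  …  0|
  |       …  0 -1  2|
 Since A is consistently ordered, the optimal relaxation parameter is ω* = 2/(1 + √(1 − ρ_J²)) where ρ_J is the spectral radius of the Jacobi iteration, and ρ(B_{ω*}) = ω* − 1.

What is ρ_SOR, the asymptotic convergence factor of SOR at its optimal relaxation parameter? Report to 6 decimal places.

ρ_SOR = 0.949392

B_J for the 120×120 system has eigenvalues cos(kπ/121); ρ_J = cos(π/121) = 0.999663.
1 − cos²(π/121) = sin²(π/121) ⇒ √(1−ρ_J²) = sin(π/121) = 0.0259607.
ω* = 2/(1+0.0259607) = 1.949392
ρ_SOR = ω* − 1 ≈ 0.949392.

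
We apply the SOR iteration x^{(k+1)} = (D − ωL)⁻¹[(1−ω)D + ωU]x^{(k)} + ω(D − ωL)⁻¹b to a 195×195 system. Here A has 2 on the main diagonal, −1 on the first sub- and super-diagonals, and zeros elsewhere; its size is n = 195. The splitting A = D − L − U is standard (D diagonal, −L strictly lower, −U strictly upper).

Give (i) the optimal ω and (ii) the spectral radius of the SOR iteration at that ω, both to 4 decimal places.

ρ_J = max_k |cos(kπ/196)| = cos(π/196) = 0.9999
1 − cos²(π/196) = sin²(π/196) ⇒ √(1−ρ_J²) = sin(π/196) = 0.01603.
ω* = 2/(1 + 0.01603) = 2/1.01603 = 1.9684.
and ρ(B_{ω*}) = 1.9684 − 1 = 0.9684.

ω* = 1.9684, ρ_SOR = 0.9684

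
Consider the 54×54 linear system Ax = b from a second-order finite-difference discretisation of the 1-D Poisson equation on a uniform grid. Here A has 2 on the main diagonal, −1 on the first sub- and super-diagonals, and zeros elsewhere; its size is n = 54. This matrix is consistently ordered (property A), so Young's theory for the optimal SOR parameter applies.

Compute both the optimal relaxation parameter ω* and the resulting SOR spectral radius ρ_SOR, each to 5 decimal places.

ω* = 1.89199, ρ_SOR = 0.89199

[ρ_J] n=54: ρ(B_J) = cos(π/(n+1)) = cos(π/55) = 0.99837.
√(1−ρ_J²) = |sin(π/55)| = 0.057089
Young: ω* = 2/(1+√(1−ρ_J²)) = 2/(1+0.057089) = 2/1.057089 = 1.89199.
At ω = 1.89199 every |λ(B_ω)| = ω−1, so ρ_SOR = 0.89199.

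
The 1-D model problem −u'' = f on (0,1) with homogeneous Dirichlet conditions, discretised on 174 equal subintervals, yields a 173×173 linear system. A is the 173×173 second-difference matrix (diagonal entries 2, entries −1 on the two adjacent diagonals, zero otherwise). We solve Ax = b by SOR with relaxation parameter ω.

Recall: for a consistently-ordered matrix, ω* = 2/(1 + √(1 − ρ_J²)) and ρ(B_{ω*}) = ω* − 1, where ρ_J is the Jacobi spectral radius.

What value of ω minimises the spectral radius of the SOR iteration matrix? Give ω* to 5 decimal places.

spectrum of D⁻¹(L+U) = {cos(kπ/174) : 1≤k≤173}; ρ_J = cos(π/174) = 0.99984.
√(1−ρ_J²) = |sin(π/174)| = 0.018054
ω* = 2/(1+0.018054) = 1.96453
ρ_SOR = ω* − 1 = 1.96453 − 1 = 0.96453.

ω* = 1.96453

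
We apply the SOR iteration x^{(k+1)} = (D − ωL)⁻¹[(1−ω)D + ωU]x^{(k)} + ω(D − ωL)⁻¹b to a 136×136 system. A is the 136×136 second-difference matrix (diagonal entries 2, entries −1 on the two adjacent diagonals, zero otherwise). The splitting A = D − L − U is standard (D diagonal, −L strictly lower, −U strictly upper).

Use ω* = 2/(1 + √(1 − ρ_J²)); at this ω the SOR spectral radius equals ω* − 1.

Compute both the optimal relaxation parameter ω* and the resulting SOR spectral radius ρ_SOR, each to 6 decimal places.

ω* = 1.955169, ρ_SOR = 0.955169

½·tridiag(1,0,1) at n=136: λ_k = cos(kπ/137); max |λ| at k=1 ⇒ ρ_J = cos(π/137) ≈ 0.999737.
root = sin(π/137) = 0.0229293  (since 1−cos² = sin²).
[ω*] 2 ÷ (1 + 0.0229293) = 2 ÷ 1.0229293 = 1.955169.
ρ_SOR = ω* − 1 ≈ 0.955169.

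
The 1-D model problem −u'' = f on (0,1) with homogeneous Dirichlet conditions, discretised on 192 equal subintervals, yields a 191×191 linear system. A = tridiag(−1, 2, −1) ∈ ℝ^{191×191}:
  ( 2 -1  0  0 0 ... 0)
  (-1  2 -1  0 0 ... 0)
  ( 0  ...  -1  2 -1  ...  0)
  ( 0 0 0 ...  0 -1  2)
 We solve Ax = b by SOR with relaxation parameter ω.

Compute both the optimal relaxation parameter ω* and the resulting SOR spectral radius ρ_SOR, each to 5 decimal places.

ω* = 1.96780, ρ_SOR = 0.96780

½·tridiag(1,0,1) at n=191: λ_k = cos(kπ/192); max |λ| at k=1 ⇒ ρ_J = cos(π/192) ≈ 0.99987.
√(1−ρ_J²) simplifies to sin(π/192) = 0.016362.
ω* = 2/(1+0.016362) = 1.96780
ρ_SOR = ω* − 1 ≈ 0.96780.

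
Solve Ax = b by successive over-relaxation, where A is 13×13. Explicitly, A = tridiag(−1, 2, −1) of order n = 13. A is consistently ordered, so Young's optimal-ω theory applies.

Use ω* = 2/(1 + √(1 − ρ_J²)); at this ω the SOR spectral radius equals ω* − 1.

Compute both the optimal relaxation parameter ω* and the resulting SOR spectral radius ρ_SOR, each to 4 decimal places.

½·tridiag(1,0,1) at n=13: λ_k = cos(kπ/14); max |λ| at k=1 ⇒ ρ_J = cos(π/14) ≈ 0.9749.
√(1−ρ_J²) simplifies to sin(π/14) = 0.22252.
Young: ω* = 2/(1+√(1−ρ_J²)) = 2/(1+0.22252) = 2/1.22252 = 1.6360.
ρ(B_{ω*}) = ω*−1 = 0.6360

ω* = 1.6360, ρ_SOR = 0.6360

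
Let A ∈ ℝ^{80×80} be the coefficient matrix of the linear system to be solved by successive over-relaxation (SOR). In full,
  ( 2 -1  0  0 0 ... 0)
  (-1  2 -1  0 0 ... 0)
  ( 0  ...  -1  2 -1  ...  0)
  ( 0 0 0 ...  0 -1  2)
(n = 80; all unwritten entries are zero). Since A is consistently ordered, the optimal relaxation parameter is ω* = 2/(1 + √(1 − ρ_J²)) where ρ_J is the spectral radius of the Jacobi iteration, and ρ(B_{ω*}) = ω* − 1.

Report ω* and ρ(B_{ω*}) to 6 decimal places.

spectrum of D⁻¹(L+U) = {cos(kπ/81) : 1≤k≤80}; ρ_J = cos(π/81) = 0.999248.
√(1−ρ_J²) = |sin(π/81)| = 0.0387754
ω* = 2/(1+0.0387754) = 1.925344
At ω = 1.925344 every |λ(B_ω)| = ω−1, so ρ_SOR = 0.925344.

ω* = 1.925344, ρ_SOR = 0.925344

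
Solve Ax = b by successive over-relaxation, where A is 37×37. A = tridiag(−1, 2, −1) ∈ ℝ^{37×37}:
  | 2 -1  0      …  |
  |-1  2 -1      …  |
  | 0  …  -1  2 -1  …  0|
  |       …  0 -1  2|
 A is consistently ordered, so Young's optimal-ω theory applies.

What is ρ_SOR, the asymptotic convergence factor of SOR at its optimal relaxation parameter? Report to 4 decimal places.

ρ_SOR = 0.8474

½·tridiag(1,0,1) at n=37: λ_k = cos(kπ/38); max |λ| at k=1 ⇒ ρ_J = cos(π/38) ≈ 0.9966.
√(1−ρ_J²) = |sin(π/38)| = 0.08258
ω* = 2 / (1 + 0.08258) = 2 / 1.08258 ≈ 1.8474.
Hence ρ(B_{ω*}) = 1.8474 − 1 = 0.8474.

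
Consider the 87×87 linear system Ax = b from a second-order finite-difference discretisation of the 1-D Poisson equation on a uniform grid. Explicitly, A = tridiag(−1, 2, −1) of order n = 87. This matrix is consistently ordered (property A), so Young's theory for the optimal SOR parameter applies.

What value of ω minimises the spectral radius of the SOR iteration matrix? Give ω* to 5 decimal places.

ρ_J = max_k |cos(kπ/88)| = cos(π/88) = 0.99936
1 − cos²(π/88) = sin²(π/88) ⇒ √(1−ρ_J²) = sin(π/88) = 0.035692.
Then 2/(1+√(1−ρ_J²)) = 2/(1+0.035692); ω* = 2/1.035692 = 1.93108.
and ρ(B_{ω*}) = 1.93108 − 1 = 0.93108.

ω* = 1.93108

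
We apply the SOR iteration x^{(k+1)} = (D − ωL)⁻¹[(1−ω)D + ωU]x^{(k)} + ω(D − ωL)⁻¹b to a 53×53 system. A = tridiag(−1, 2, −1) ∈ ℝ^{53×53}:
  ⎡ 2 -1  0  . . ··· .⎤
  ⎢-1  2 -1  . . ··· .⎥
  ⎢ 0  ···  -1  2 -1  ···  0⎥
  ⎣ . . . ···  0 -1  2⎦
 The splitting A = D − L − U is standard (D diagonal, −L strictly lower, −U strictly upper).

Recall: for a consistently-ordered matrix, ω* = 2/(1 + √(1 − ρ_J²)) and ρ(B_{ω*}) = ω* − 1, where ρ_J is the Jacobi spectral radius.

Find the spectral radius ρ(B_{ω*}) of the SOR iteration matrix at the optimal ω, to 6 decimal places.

ρ_SOR = 0.890100

With n=53, ρ(Jacobi) = cos(π/54) = 0.998308.
√(1−ρ_J²) = |sin(π/54)| = 0.0581448
So ω* = 2/1.0581448 = 1.890100 (Young).
[ρ_SOR] ω* − 1 = 0.890100.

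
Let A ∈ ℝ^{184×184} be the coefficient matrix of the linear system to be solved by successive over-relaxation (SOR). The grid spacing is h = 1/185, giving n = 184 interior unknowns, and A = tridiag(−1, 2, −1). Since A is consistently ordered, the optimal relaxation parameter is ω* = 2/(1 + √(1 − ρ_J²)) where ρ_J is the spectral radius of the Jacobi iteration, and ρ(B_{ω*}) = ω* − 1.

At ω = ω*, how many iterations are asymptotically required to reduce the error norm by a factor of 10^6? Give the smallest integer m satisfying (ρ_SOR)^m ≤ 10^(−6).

n=184: λ(B_J) = 1 − λ(A)/2 = cos(kπ/185); k=1 gives ρ_J = 0.9998558.
√(1−ρ_J²) simplifies to sin(π/185) = 0.0169808.
ω* = 2 / (1 + 0.0169808) = 2 / 1.0169808 ≈ 1.9666055.
Hence ρ(B_{ω*}) = 1.9666055 − 1 = 0.9666055.
(0.9666055)^m ≤ 10^{−6}  ⇒  m·ln(0.9666055) ≤ −6·ln10  ⇒  m ≥ 406.759  ⇒  m = 407

m = 407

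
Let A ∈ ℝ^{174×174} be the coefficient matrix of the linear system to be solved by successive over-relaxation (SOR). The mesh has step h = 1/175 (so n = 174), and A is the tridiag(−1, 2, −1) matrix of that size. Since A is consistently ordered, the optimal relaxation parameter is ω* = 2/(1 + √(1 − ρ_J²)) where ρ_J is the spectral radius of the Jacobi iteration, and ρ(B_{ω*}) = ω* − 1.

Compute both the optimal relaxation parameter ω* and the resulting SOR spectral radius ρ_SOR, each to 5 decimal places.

ρ_J = max_k |cos(kπ/175)| = cos(π/175) = 0.99984
√(1−ρ_J²) simplifies to sin(π/175) = 0.017951.
[ω*] 2 ÷ (1 + 0.017951) = 2 ÷ 1.017951 = 1.96473.
Hence ρ(B_{ω*}) = 1.96473 − 1 = 0.96473.

ω* = 1.96473, ρ_SOR = 0.96473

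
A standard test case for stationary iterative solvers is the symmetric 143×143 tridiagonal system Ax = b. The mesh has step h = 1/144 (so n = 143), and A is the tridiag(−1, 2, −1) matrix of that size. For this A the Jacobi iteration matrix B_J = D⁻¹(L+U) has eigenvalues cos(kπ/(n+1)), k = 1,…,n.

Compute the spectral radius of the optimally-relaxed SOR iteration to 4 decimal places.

ρ_SOR = 0.9573

ρ_J = max_k |cos(kπ/144)| = cos(π/144) = 0.9998
√(1 − cos²(π/144)) = sin(π/144) ≈ 0.02181.
ω* = 2 / (1 + 0.02181) = 2 / 1.02181 ≈ 1.9573.
ρ_SOR = ω* − 1 = 1.9573 − 1 = 0.9573.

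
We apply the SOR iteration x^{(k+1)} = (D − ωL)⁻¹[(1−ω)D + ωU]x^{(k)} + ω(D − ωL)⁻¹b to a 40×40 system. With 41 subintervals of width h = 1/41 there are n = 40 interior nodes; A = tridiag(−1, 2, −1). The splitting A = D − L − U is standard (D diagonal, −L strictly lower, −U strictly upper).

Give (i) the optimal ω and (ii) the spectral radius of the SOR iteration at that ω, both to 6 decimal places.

B_J for the 40×40 system has eigenvalues cos(kπ/41); ρ_J = cos(π/41) = 0.997066.
root = sin(π/41) = 0.0765493  (since 1−cos² = sin²).
[ω*] 2 ÷ (1 + 0.0765493) = 2 ÷ 1.0765493 = 1.857788.
ρ_SOR = ω* − 1 ≈ 0.857788.

ω* = 1.857788, ρ_SOR = 0.857788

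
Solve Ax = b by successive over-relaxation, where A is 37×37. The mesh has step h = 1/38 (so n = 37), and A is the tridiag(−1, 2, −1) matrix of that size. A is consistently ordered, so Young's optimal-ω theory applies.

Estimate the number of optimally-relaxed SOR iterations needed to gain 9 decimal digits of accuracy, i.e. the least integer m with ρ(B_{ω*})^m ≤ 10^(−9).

m = 126

½·tridiag(1,0,1) at n=37: λ_k = cos(kπ/38); max |λ| at k=1 ⇒ ρ_J = cos(π/38) ≈ 0.9965845.
√(1−ρ_J²) simplifies to sin(π/38) = 0.0825793.
Then 2/(1+√(1−ρ_J²)) = 2/(1+0.0825793); ω* = 2/1.0825793 = 1.8474397.
At ω = 1.8474397 every |λ(B_ω)| = ω−1, so ρ_SOR = 0.8474397.
For 9 digits: m = 9·ln10 / (−ln 0.8474397) = 20.7233/0.165536 = 125.189; round up → m = 126.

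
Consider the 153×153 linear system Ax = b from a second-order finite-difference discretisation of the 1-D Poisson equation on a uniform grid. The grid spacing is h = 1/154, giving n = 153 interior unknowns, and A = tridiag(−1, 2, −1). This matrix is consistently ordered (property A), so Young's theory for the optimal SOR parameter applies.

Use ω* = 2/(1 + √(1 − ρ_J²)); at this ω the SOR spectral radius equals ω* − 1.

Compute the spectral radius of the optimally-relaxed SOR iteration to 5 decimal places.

ρ_J = max_k |cos(kπ/154)| = cos(π/154) = 0.99979
1 − cos²(π/154) = sin²(π/154) ⇒ √(1−ρ_J²) = sin(π/154) = 0.020399.
Young: ω* = 2/(1+√(1−ρ_J²)) = 2/(1+0.020399) = 2/1.020399 = 1.96002.
ρ_SOR = ω* − 1 ≈ 0.96002.

ρ_SOR = 0.96002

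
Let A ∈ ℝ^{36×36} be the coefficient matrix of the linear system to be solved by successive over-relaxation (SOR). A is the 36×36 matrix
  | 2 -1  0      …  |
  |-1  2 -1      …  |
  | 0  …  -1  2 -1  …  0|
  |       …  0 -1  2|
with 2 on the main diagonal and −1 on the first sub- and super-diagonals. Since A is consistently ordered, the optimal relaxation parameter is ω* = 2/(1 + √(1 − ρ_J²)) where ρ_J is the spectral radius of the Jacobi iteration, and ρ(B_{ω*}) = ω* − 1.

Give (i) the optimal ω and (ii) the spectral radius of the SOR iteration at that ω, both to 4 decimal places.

spectrum of D⁻¹(L+U) = {cos(kπ/37) : 1≤k≤36}; ρ_J = cos(π/37) = 0.9964.
1 − cos²(π/37) = sin²(π/37) ⇒ √(1−ρ_J²) = sin(π/37) = 0.08481.
[ω*] 2 ÷ (1 + 0.08481) = 2 ÷ 1.08481 = 1.8436.
[ρ_SOR] ω* − 1 = 0.8436.

ω* = 1.8436, ρ_SOR = 0.8436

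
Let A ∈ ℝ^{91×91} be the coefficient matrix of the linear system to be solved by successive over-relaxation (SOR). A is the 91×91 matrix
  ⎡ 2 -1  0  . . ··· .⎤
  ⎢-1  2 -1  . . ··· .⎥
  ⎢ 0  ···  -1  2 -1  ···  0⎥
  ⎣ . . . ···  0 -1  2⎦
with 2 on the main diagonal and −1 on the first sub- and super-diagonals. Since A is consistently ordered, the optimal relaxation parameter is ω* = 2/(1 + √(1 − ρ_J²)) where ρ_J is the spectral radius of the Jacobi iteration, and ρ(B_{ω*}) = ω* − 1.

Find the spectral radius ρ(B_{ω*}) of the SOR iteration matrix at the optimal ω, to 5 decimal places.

ρ_SOR = 0.93397

With n=91, ρ(Jacobi) = cos(π/92) = 0.99942.
√(1−ρ_J²) simplifies to sin(π/92) = 0.034141.
ω* = 2/(1 + 0.034141) = 2/1.034141 = 1.93397.
At ω = 1.93397 every |λ(B_ω)| = ω−1, so ρ_SOR = 0.93397.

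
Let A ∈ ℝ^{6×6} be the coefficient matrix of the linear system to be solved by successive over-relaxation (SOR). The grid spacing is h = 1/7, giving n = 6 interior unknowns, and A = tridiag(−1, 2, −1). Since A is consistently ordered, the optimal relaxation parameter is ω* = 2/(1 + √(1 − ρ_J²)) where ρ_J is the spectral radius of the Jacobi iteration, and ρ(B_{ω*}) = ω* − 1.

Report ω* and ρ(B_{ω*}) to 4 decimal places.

ω* = 1.3948, ρ_SOR = 0.3948

ρ_J = max_k |cos(kπ/7)| = cos(π/7) = 0.9010
√(1−ρ_J²) simplifies to sin(π/7) = 0.43388.
[ω*] 2 ÷ (1 + 0.43388) = 2 ÷ 1.43388 = 1.3948.
ρ_SOR = ω* − 1 = 1.3948 − 1 = 0.3948.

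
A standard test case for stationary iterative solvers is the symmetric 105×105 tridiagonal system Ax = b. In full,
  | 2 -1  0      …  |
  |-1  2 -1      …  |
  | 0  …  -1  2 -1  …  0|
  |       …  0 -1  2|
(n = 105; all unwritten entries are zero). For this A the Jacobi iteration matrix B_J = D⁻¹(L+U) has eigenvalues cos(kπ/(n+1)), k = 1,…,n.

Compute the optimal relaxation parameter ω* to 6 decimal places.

ω* = 1.942439

½·tridiag(1,0,1) at n=105: λ_k = cos(kπ/106); max |λ| at k=1 ⇒ ρ_J = cos(π/106) ≈ 0.999561.
1 − cos²(π/106) = sin²(π/106) ⇒ √(1−ρ_J²) = sin(π/106) = 0.0296333.
Young: ω* = 2/(1+√(1−ρ_J²)) = 2/(1+0.0296333) = 2/1.0296333 = 1.942439.
At ω = 1.942439 every |λ(B_ω)| = ω−1, so ρ_SOR = 0.942439.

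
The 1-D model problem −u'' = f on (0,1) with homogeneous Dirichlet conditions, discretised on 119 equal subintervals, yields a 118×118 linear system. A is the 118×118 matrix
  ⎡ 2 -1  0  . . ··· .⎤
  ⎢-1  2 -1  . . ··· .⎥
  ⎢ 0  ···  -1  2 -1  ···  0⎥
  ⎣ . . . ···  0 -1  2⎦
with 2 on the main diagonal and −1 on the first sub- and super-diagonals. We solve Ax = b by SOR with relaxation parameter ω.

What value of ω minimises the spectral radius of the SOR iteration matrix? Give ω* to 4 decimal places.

ω* = 1.9486

ρ_J = max_k |cos(kπ/119)| = cos(π/119) = 0.9997
√(1 − cos²(π/119)) = sin(π/119) ≈ 0.02640.
Young: ω* = 2/(1+√(1−ρ_J²)) = 2/(1+0.02640) = 2/1.02640 = 1.9486.
and ρ(B_{ω*}) = 1.9486 − 1 = 0.9486.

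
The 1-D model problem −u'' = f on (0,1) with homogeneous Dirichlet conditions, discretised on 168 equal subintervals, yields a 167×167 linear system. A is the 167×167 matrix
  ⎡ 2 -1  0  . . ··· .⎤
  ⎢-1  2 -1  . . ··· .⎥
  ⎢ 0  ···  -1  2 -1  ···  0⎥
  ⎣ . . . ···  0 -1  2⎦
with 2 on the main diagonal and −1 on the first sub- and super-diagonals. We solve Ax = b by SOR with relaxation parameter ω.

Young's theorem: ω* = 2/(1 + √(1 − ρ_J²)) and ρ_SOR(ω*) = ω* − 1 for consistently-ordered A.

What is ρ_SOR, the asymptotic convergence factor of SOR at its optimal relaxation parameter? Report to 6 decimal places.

ρ_SOR = 0.963289

With n=167, ρ(Jacobi) = cos(π/168) = 0.999825.
√(1 − cos²(π/168)) = sin(π/168) ≈ 0.0186989.
ω* = 2/(1 + 0.0186989) = 2/1.0186989 = 1.963289.
ρ_SOR = ω* − 1 ≈ 0.963289.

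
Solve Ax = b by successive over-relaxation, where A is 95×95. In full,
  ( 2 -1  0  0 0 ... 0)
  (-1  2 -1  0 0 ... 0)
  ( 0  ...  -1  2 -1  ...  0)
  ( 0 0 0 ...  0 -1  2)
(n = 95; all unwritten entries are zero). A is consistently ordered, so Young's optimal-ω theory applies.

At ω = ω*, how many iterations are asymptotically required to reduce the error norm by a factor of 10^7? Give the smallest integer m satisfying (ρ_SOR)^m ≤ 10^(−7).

ρ_J = max_k |cos(kπ/96)| = cos(π/96) = 0.9994646
√(1−ρ_J²) simplifies to sin(π/96) = 0.0327191.
So ω* = 2/1.0327191 = 1.9366350 (Young).
Hence ρ(B_{ω*}) = 1.9366350 − 1 = 0.9366350.
7·ln10 = 16.1181; −ln(0.9366350) = 0.0654616; m = ⌈16.1181/0.0654616⌉ = ⌈246.222⌉ = 247.

m = 247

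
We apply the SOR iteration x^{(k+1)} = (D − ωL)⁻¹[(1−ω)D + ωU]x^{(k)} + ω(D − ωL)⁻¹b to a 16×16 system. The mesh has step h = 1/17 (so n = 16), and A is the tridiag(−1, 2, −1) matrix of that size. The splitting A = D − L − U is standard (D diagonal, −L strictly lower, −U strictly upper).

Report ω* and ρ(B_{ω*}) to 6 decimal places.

ω* = 1.689547, ρ_SOR = 0.689547

With n=16, ρ(Jacobi) = cos(π/17) = 0.982973.
√(1 − cos²(π/17)) = sin(π/17) ≈ 0.1837495.
ω* = 2/(1+0.1837495) = 1.689547
ρ_SOR = ω* − 1 = 1.689547 − 1 = 0.689547.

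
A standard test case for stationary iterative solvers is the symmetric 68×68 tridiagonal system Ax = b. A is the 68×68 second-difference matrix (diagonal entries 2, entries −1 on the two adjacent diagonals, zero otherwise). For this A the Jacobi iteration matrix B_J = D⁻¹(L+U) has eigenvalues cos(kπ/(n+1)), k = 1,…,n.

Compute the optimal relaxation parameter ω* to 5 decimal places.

[ρ_J] n=68: ρ(B_J) = cos(π/(n+1)) = cos(π/69) = 0.99896.
√(1−ρ_J²) = |sin(π/69)| = 0.045515
ω* = 2/(1+0.045515) = 1.91293
At ω = 1.91293 every |λ(B_ω)| = ω−1, so ρ_SOR = 0.91293.

ω* = 1.91293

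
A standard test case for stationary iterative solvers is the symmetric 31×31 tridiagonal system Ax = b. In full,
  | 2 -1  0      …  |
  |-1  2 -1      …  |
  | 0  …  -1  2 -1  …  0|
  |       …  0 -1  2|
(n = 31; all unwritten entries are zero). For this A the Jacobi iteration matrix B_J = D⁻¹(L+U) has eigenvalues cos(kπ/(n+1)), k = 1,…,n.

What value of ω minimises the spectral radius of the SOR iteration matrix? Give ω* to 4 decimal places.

ω* = 1.8215

ρ_J = max_k |cos(kπ/32)| = cos(π/32) = 0.9952
√(1−ρ_J²) simplifies to sin(π/32) = 0.09802.
ω* = 2 / (1 + 0.09802) = 2 / 1.09802 ≈ 1.8215.
At ω = 1.8215 every |λ(B_ω)| = ω−1, so ρ_SOR = 0.8215.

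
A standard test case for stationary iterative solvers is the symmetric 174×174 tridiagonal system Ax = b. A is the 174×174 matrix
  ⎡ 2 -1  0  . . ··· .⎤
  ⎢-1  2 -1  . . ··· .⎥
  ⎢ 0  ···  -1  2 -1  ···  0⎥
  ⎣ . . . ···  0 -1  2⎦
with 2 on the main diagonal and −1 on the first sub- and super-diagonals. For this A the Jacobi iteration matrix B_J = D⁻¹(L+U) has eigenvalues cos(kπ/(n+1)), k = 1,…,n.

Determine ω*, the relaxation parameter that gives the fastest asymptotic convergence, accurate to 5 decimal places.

ω* = 1.96473

spectrum of D⁻¹(L+U) = {cos(kπ/175) : 1≤k≤174}; ρ_J = cos(π/175) = 0.99984.
√(1−ρ_J²) = |sin(π/175)| = 0.017951
So ω* = 2/1.017951 = 1.96473 (Young).
and ρ(B_{ω*}) = 1.96473 − 1 = 0.96473.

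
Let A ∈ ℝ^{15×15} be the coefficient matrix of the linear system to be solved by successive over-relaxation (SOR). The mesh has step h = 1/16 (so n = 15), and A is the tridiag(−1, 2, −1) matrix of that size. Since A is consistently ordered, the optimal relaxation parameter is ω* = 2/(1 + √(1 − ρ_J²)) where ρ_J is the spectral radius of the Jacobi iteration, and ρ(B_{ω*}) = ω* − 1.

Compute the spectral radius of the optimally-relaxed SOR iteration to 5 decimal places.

spectrum of D⁻¹(L+U) = {cos(kπ/16) : 1≤k≤15}; ρ_J = cos(π/16) = 0.98079.
√(1−ρ_J²) simplifies to sin(π/16) = 0.195090.
ω* = 2 / (1 + 0.195090) = 2 / 1.195090 ≈ 1.67351.
[ρ_SOR] ω* − 1 = 0.67351.

ρ_SOR = 0.67351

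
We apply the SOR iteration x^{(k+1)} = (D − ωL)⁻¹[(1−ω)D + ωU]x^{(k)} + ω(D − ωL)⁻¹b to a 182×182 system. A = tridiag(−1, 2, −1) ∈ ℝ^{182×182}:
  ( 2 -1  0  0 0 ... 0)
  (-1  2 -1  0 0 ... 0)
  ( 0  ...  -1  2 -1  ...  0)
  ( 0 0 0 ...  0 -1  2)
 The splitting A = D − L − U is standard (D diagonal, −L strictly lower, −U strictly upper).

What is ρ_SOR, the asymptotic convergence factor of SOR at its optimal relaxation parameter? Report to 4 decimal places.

spectrum of D⁻¹(L+U) = {cos(kπ/183) : 1≤k≤182}; ρ_J = cos(π/183) = 0.9999.
root = sin(π/183) = 0.01717  (since 1−cos² = sin²).
So ω* = 2/1.01717 = 1.9662 (Young).
ρ(B_{ω*}) = ω*−1 = 0.9662

ρ_SOR = 0.9662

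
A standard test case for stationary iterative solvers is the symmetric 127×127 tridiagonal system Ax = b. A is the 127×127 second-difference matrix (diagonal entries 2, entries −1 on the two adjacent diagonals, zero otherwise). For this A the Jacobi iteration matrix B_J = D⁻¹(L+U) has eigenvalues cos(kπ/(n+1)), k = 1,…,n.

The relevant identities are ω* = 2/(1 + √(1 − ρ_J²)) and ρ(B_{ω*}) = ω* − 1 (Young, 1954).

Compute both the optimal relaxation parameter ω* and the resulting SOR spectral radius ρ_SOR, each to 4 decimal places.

ω* = 1.9521, ρ_SOR = 0.9521

B_J for the 127×127 system has eigenvalues cos(kπ/128); ρ_J = cos(π/128) = 0.9997.
√(1 − cos²(π/128)) = sin(π/128) ≈ 0.02454.
ω* = 2 / (1 + 0.02454) = 2 / 1.02454 ≈ 1.9521.
and ρ(B_{ω*}) = 1.9521 − 1 = 0.9521.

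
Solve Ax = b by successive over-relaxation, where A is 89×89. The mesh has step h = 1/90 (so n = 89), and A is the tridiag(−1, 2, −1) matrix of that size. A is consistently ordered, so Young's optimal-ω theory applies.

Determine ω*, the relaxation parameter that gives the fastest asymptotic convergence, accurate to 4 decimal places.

n=89: λ(B_J) = 1 − λ(A)/2 = cos(kπ/90); k=1 gives ρ_J = 0.9994.
1 − cos²(π/90) = sin²(π/90) ⇒ √(1−ρ_J²) = sin(π/90) = 0.03490.
ω* = 2/(1+0.03490) = 1.9326
ρ(B_{ω*}) = ω*−1 = 0.9326

ω* = 1.9326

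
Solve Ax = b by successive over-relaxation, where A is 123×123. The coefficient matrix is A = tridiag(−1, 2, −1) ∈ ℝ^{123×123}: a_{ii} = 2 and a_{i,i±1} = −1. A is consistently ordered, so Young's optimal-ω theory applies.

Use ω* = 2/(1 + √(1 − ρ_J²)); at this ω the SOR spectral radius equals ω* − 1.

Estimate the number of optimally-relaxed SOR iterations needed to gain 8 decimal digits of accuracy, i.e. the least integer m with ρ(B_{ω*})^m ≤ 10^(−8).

[ρ_J] n=123: ρ(B_J) = cos(π/(n+1)) = cos(π/124) = 0.9996791.
√(1−ρ_J²) = |sin(π/124)| = 0.0253327
So ω* = 2/1.0253327 = 1.9505864 (Young).
ρ_SOR = ω* − 1 ≈ 0.9505864.
m ≥ 8·ln10 / (−ln 0.9505864) = 363.498; smallest integer m = 364.

m = 364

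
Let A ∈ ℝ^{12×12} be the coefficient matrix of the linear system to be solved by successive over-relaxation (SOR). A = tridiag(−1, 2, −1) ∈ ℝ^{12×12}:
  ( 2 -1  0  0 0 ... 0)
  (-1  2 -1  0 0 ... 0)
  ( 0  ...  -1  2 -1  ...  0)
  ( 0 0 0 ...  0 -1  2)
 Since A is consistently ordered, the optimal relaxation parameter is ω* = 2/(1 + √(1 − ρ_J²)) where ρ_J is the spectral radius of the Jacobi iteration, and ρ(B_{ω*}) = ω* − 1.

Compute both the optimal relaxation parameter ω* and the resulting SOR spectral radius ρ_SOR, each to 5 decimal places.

ω* = 1.61379, ρ_SOR = 0.61379

½·tridiag(1,0,1) at n=12: λ_k = cos(kπ/13); max |λ| at k=1 ⇒ ρ_J = cos(π/13) ≈ 0.97094.
root = sin(π/13) = 0.239316  (since 1−cos² = sin²).
[ω*] 2 ÷ (1 + 0.239316) = 2 ÷ 1.239316 = 1.61379.
and ρ(B_{ω*}) = 1.61379 − 1 = 0.61379.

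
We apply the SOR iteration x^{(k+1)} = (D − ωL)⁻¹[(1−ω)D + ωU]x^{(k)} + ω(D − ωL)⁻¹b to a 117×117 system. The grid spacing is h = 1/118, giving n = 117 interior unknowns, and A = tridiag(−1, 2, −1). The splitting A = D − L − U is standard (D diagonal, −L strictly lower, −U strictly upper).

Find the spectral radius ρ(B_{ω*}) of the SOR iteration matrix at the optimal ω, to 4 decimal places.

½·tridiag(1,0,1) at n=117: λ_k = cos(kπ/118); max |λ| at k=1 ⇒ ρ_J = cos(π/118) ≈ 0.9996.
1 − cos²(π/118) = sin²(π/118) ⇒ √(1−ρ_J²) = sin(π/118) = 0.02662.
Then 2/(1+√(1−ρ_J²)) = 2/(1+0.02662); ω* = 2/1.02662 = 1.9481.
ρ_SOR = ω* − 1 ≈ 0.9481.

ρ_SOR = 0.9481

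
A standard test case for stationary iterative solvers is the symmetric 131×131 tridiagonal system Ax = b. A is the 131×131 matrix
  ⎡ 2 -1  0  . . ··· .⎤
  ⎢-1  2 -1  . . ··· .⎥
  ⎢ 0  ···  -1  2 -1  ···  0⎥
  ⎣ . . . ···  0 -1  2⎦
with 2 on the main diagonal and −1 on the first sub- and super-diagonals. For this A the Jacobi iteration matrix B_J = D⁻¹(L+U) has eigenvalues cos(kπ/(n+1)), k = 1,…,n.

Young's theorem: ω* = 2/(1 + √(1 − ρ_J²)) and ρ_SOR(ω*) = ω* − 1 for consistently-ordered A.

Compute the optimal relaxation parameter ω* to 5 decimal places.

ρ_J = max_k |cos(kπ/132)| = cos(π/132) = 0.99972
1 − cos²(π/132) = sin²(π/132) ⇒ √(1−ρ_J²) = sin(π/132) = 0.023798.
ω* = 2/(1+0.023798) = 1.95351
ρ_SOR = ω* − 1 ≈ 0.95351.

ω* = 1.95351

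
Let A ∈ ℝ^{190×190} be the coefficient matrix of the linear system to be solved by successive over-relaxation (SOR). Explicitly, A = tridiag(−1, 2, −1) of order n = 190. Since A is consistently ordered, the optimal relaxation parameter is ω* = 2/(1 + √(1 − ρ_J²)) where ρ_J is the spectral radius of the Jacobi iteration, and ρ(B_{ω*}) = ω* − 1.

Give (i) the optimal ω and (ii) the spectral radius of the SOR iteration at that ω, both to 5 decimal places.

[ρ_J] n=190: ρ(B_J) = cos(π/(n+1)) = cos(π/191) = 0.99986.
√(1 − cos²(π/191)) = sin(π/191) ≈ 0.016447.
So ω* = 2/1.016447 = 1.96764 (Young).
ρ(B_{ω*}) = ω*−1 = 0.96764

ω* = 1.96764, ρ_SOR = 0.96764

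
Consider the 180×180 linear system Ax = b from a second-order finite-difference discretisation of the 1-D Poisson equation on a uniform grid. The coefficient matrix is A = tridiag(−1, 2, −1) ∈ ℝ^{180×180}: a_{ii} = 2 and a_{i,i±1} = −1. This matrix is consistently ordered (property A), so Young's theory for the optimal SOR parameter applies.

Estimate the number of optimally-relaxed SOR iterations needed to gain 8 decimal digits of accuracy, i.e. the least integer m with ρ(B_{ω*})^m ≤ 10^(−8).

m = 531

ρ_J = max_k |cos(kπ/181)| = cos(π/181) = 0.9998494
√(1 − cos²(π/181)) = sin(π/181) ≈ 0.0173560.
ω* = 2/(1+0.0173560) = 1.9658802
[ρ_SOR] ω* − 1 = 0.9658802.
8·ln10 = 18.4207; −ln(0.9658802) = 0.0347155; m = ⌈18.4207/0.0347155⌉ = ⌈530.619⌉ = 531.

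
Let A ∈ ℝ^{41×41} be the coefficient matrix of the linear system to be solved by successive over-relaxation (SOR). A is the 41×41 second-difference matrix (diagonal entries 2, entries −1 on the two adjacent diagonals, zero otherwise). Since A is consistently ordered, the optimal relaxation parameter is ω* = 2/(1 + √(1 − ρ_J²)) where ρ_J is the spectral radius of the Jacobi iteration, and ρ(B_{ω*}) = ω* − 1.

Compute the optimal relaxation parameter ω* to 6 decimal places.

B_J for the 41×41 system has eigenvalues cos(kπ/42); ρ_J = cos(π/42) = 0.997204.
root = sin(π/42) = 0.0747301  (since 1−cos² = sin²).
ω* = 2 / (1 + 0.0747301) = 2 / 1.0747301 ≈ 1.860932.
[ρ_SOR] ω* − 1 = 0.860932.

ω* = 1.860932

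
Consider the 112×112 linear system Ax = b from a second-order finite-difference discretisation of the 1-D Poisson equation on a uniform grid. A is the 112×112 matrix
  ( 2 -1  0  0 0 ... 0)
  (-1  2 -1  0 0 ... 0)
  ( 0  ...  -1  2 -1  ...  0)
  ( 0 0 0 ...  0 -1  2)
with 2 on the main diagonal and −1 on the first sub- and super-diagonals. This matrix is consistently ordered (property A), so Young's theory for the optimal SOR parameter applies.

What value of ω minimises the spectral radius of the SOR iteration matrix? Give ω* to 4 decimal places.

B_J for the 112×112 system has eigenvalues cos(kπ/113); ρ_J = cos(π/113) = 0.9996.
1 − cos²(π/113) = sin²(π/113) ⇒ √(1−ρ_J²) = sin(π/113) = 0.02780.
ω* = 2/(1 + 0.02780) = 2/1.02780 = 1.9459.
ρ_SOR = ω* − 1 = 1.9459 − 1 = 0.9459.

ω* = 1.9459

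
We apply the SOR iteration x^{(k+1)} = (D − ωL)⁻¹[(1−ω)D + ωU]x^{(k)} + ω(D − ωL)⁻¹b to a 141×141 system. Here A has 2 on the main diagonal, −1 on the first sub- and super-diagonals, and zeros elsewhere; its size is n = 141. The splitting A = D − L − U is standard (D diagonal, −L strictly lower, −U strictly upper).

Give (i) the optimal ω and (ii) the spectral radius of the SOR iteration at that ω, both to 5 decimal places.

ω* = 1.95671, ρ_SOR = 0.95671

B_J for the 141×141 system has eigenvalues cos(kπ/142); ρ_J = cos(π/142) = 0.99976.
√(1−ρ_J²) simplifies to sin(π/142) = 0.022122.
ω* = 2/(1 + 0.022122) = 2/1.022122 = 1.95671.
ρ(B_{ω*}) = ω*−1 = 0.95671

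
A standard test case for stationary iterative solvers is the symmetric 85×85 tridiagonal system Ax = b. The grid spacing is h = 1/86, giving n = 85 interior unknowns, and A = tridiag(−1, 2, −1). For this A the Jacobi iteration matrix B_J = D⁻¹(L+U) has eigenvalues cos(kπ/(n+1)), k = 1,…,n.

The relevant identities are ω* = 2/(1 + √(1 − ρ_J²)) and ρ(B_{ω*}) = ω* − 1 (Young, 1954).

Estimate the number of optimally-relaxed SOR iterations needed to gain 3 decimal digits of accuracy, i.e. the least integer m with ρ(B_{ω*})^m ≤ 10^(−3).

n=85: λ(B_J) = 1 − λ(A)/2 = cos(kπ/86); k=1 gives ρ_J = 0.9993328.
√(1−ρ_J²) = |sin(π/86)| = 0.0365220
Young: ω* = 2/(1+√(1−ρ_J²)) = 2/(1+0.0365220) = 2/1.0365220 = 1.9295297.
[ρ_SOR] ω* − 1 = 0.9295297.
For 3 digits: m = 3·ln10 / (−ln 0.9295297) = 6.90776/0.0730765 = 94.528; round up → m = 95.

m = 95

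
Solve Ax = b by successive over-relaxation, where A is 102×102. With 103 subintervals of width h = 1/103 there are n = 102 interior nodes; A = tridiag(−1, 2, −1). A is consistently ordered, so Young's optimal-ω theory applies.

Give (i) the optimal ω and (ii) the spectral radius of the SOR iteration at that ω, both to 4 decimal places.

B_J for the 102×102 system has eigenvalues cos(kπ/103); ρ_J = cos(π/103) = 0.9995.
1 − cos²(π/103) = sin²(π/103) ⇒ √(1−ρ_J²) = sin(π/103) = 0.03050.
ω* = 2/(1+0.03050) = 1.9408
[ρ_SOR] ω* − 1 = 0.9408.

ω* = 1.9408, ρ_SOR = 0.9408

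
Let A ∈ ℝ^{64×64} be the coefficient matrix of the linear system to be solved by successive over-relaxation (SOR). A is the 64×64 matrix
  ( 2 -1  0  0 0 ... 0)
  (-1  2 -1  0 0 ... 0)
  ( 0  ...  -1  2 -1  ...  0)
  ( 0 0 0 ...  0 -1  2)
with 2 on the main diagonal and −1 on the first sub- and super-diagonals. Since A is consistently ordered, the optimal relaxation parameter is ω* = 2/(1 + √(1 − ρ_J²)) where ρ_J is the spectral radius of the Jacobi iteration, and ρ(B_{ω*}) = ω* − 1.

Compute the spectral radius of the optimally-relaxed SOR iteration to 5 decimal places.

ρ_SOR = 0.90783

spectrum of D⁻¹(L+U) = {cos(kπ/65) : 1≤k≤64}; ρ_J = cos(π/65) = 0.99883.
√(1−ρ_J²) simplifies to sin(π/65) = 0.048313.
ω* = 2 / (1 + 0.048313) = 2 / 1.048313 ≈ 1.90783.
ρ_SOR = ω* − 1 = 1.90783 − 1 = 0.90783.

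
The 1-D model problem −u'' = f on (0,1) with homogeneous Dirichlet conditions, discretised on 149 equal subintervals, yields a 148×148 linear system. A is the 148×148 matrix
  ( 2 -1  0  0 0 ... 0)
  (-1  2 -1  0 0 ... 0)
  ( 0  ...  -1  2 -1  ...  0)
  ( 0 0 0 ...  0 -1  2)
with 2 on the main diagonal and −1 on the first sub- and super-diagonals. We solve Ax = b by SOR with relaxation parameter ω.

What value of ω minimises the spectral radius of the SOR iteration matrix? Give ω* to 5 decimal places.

spectrum of D⁻¹(L+U) = {cos(kπ/149) : 1≤k≤148}; ρ_J = cos(π/149) = 0.99978.
√(1−ρ_J²) = |sin(π/149)| = 0.021083
Then 2/(1+√(1−ρ_J²)) = 2/(1+0.021083); ω* = 2/1.021083 = 1.95870.
and ρ(B_{ω*}) = 1.95870 − 1 = 0.95870.

ω* = 1.95870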